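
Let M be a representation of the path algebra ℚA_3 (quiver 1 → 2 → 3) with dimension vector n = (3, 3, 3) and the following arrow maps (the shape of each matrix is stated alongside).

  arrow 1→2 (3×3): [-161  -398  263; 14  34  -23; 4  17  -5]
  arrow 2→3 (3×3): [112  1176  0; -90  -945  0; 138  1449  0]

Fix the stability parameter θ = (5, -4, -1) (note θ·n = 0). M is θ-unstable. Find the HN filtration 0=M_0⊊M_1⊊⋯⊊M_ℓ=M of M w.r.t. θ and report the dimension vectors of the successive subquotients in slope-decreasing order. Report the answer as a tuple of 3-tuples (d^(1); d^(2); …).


Interval decomposition of M: I[1,2]^2, I[1,3], I[3,3]^2.
HN type (ℓ=3): μ^(1)=1/2; μ^(2)=0; μ^(3)=-1

((2, 2, 0); (1, 1, 1); (0, 0, 2))


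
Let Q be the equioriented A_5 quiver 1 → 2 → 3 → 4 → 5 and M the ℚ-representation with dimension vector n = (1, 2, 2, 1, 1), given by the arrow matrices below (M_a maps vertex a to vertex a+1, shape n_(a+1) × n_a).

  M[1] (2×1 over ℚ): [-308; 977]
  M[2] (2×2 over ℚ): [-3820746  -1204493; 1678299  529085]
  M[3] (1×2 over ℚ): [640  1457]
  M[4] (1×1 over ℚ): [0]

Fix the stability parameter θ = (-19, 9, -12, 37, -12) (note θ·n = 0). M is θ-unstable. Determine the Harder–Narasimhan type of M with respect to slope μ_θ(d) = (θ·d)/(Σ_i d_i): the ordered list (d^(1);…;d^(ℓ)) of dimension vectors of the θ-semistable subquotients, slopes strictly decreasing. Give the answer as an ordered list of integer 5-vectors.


Barcode: M ≅ I[1,4], I[2,3], I[5,5]. HN layers by μ_θ (4 steps, strictly decreasing):
  μ^(1)=37; μ^(2)=-3/2; μ^(3)=-12; μ^(4)=-19

((0, 0, 0, 1, 0); (0, 2, 2, 0, 0); (0, 0, 0, 0, 1); (1, 0, 0, 0, 0))


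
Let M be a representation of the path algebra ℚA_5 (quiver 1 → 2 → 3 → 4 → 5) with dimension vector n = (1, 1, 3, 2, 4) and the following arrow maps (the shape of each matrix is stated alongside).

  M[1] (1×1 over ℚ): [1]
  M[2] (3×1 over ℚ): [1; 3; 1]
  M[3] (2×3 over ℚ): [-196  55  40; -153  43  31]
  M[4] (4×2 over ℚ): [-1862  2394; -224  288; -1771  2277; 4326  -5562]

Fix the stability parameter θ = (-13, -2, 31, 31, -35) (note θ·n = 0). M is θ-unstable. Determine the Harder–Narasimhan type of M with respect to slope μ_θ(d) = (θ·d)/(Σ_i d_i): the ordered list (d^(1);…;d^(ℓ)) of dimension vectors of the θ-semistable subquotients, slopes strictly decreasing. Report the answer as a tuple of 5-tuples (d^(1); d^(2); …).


Via rank(M_{q-1}∘⋯∘M_p): M ≅ I[1,4], I[3,3], I[3,5], I[5,5]^3.
μ_θ-semistable layers: μ^(1)=31; μ^(2)=9; μ^(3)=-2; μ^(4)=-13; μ^(5)=-35

((0, 0, 2, 1, 0); (0, 0, 1, 1, 1); (0, 1, 0, 0, 0); (1, 0, 0, 0, 0); (0, 0, 0, 0, 3))


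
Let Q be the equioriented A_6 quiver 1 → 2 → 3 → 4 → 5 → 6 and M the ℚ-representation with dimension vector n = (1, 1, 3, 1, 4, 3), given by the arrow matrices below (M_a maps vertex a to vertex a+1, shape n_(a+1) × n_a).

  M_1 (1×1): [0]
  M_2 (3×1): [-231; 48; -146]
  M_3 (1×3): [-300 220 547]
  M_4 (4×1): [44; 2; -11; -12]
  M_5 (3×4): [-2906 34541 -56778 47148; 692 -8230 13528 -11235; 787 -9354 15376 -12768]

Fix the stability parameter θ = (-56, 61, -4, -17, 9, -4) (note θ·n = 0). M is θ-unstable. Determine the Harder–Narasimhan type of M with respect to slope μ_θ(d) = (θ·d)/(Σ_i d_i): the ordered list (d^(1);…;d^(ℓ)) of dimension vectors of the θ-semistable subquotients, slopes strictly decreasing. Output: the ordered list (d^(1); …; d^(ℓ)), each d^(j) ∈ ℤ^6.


Barcode: M ≅ I[1,1], I[2,5], I[3,3]^2, I[5,6]^3. HN layers by μ_θ (4 steps, strictly decreasing):
  μ^(1)=49/4; μ^(2)=5/2; μ^(3)=-4; μ^(4)=-56

((0, 1, 1, 1, 1, 0); (0, 0, 0, 0, 3, 3); (0, 0, 2, 0, 0, 0); (1, 0, 0, 0, 0, 0))


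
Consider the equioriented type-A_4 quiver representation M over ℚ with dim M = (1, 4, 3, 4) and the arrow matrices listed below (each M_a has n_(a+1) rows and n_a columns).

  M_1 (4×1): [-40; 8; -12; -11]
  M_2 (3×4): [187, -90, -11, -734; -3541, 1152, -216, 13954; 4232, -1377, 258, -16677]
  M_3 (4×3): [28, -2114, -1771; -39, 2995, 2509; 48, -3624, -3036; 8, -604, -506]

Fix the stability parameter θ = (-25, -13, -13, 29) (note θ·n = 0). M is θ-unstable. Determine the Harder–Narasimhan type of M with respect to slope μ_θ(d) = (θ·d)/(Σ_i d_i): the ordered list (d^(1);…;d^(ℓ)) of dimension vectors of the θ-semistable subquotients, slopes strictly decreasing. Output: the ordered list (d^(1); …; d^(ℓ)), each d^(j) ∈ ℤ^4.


Interval decomposition of M: I[1,4], I[2,2], I[2,3], I[2,4], I[4,4]^2.
HN type (ℓ=3): μ^(1)=29; μ^(2)=-13; μ^(3)=-25

((0, 0, 0, 4); (0, 4, 3, 0); (1, 0, 0, 0))


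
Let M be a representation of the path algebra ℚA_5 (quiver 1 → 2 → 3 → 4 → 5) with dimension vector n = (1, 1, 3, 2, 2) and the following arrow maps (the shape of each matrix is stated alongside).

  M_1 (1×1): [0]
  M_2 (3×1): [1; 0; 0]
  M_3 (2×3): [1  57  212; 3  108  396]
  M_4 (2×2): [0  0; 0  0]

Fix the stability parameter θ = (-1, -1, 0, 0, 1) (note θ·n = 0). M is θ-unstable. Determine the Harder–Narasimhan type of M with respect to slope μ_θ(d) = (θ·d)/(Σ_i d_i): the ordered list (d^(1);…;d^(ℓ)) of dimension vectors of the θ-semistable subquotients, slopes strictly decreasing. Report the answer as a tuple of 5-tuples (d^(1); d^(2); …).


Barcode: M ≅ I[1,1], I[2,4], I[3,3], I[3,4], I[5,5]^2. HN layers by μ_θ (3 steps, strictly decreasing):
  μ^(1)=1; μ^(2)=0; μ^(3)=-1

((0, 0, 0, 0, 2); (0, 0, 3, 2, 0); (1, 1, 0, 0, 0))


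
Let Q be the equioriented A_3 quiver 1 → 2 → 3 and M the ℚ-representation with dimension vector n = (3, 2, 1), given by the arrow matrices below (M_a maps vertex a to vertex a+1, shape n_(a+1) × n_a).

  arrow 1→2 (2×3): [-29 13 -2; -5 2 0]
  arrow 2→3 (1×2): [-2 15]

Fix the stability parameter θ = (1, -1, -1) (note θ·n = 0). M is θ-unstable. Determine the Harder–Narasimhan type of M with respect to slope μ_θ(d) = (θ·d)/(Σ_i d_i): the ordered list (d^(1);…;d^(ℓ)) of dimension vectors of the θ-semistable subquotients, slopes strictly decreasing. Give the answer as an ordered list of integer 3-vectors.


Barcode: M ≅ I[1,1], I[1,2], I[1,3]. HN layers by μ_θ (3 steps, strictly decreasing):
  μ^(1)=1; μ^(2)=0; μ^(3)=-1/3

((1, 0, 0); (1, 1, 0); (1, 1, 1))


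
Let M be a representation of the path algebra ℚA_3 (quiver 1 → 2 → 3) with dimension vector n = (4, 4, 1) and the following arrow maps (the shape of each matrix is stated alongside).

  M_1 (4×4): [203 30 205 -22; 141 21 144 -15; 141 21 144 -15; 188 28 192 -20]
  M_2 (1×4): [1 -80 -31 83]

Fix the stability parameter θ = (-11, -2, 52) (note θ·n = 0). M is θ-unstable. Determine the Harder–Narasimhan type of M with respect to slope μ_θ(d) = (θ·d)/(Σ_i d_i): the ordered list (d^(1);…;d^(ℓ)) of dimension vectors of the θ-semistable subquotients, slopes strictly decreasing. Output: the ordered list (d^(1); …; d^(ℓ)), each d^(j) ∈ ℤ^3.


Barcode: M ≅ I[1,1]^2, I[1,2], I[1,3], I[2,2]^2. HN layers by μ_θ (3 steps, strictly decreasing):
  μ^(1)=52; μ^(2)=-2; μ^(3)=-11

((0, 0, 1); (0, 4, 0); (4, 0, 0))


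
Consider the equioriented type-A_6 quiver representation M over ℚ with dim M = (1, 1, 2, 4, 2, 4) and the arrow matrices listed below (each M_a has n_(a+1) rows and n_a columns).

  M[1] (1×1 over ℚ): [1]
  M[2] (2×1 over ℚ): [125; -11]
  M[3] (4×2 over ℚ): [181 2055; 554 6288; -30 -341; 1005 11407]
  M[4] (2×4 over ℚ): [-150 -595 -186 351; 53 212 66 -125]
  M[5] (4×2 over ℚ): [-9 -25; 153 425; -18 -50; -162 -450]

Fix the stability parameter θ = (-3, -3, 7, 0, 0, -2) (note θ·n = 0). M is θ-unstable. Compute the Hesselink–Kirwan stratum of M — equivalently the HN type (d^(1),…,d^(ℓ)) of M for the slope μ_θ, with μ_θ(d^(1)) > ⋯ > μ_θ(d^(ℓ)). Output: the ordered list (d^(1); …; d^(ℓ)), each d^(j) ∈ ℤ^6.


Interval decomposition of M: I[1,6], I[3,5], I[4,4]^2, I[6,6]^3.
HN type (ℓ=5): μ^(1)=7/3; μ^(2)=5/4; μ^(3)=0; μ^(4)=-2; μ^(5)=-3

((0, 0, 1, 1, 1, 0); (0, 0, 1, 1, 1, 1); (0, 0, 0, 2, 0, 0); (0, 0, 0, 0, 0, 3); (1, 1, 0, 0, 0, 0))


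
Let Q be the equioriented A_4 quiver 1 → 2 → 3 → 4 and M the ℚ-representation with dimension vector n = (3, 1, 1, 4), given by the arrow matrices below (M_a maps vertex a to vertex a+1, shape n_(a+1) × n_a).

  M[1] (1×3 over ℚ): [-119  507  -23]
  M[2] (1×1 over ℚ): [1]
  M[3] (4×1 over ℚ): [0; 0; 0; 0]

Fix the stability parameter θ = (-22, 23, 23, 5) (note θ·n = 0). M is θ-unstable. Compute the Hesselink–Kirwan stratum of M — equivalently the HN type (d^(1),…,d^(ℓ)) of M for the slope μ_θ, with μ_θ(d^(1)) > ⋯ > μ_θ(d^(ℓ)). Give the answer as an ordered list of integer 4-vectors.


Barcode: M ≅ I[1,1]^2, I[1,3], I[4,4]^4. HN layers by μ_θ (3 steps, strictly decreasing):
  μ^(1)=23; μ^(2)=5; μ^(3)=-22

((0, 1, 1, 0); (0, 0, 0, 4); (3, 0, 0, 0))


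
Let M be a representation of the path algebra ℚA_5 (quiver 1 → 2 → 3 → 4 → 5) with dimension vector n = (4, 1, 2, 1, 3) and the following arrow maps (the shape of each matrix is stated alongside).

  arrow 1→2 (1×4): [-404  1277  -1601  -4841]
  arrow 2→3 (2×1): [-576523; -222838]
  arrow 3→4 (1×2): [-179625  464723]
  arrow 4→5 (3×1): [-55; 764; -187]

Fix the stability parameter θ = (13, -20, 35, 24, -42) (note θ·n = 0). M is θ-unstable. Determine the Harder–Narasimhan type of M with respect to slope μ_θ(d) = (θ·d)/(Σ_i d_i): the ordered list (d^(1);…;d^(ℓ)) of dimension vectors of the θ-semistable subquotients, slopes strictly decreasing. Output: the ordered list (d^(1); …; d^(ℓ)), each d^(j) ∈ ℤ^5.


Via rank(M_{q-1}∘⋯∘M_p): M ≅ I[1,1]^3, I[1,5], I[3,3], I[5,5]^2.
μ_θ-semistable layers: μ^(1)=35; μ^(2)=13; μ^(3)=17/3; μ^(4)=-7/2; μ^(5)=-42

((0, 0, 1, 0, 0); (3, 0, 0, 0, 0); (0, 0, 1, 1, 1); (1, 1, 0, 0, 0); (0, 0, 0, 0, 2))


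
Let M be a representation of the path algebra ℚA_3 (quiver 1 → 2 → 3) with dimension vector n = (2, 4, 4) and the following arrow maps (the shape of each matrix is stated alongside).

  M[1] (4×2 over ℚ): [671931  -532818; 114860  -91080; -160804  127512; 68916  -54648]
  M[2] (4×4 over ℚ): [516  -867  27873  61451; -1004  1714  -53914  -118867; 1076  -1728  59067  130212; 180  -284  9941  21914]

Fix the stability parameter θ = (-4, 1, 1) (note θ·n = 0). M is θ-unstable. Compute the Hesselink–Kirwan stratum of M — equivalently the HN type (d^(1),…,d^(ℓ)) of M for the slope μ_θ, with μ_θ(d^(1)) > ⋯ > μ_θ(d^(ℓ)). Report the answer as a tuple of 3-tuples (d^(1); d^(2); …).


Interval decomposition of M: I[1,1], I[1,2], I[2,3]^3, I[3,3].
HN type (ℓ=2): μ^(1)=1; μ^(2)=-4

((0, 4, 4); (2, 0, 0))


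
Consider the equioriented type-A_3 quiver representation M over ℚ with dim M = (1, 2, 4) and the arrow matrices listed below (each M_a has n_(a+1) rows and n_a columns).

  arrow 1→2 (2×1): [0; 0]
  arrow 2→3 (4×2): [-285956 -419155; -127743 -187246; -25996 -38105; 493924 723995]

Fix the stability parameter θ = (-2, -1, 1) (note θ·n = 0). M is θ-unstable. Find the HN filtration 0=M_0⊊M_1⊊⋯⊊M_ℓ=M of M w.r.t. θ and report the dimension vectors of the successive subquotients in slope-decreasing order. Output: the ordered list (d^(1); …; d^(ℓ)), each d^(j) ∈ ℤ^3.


Interval decomposition of M: I[1,1], I[2,3]^2, I[3,3]^2.
HN type (ℓ=3): μ^(1)=1; μ^(2)=-1; μ^(3)=-2

((0, 0, 4); (0, 2, 0); (1, 0, 0))


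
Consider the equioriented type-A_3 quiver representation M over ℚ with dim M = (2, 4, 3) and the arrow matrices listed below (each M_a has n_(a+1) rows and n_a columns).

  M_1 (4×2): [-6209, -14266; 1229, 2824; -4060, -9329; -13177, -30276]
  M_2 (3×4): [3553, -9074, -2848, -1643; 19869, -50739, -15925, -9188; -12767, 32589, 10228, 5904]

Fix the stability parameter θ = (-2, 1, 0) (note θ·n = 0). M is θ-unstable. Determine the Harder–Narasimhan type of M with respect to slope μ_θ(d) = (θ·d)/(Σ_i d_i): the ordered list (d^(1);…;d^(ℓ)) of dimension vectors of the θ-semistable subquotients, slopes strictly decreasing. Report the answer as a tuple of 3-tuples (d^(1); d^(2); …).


Interval decomposition of M: I[1,2], I[1,3], I[2,3]^2.
HN type (ℓ=3): μ^(1)=1; μ^(2)=1/2; μ^(3)=-2

((0, 1, 0); (0, 3, 3); (2, 0, 0))


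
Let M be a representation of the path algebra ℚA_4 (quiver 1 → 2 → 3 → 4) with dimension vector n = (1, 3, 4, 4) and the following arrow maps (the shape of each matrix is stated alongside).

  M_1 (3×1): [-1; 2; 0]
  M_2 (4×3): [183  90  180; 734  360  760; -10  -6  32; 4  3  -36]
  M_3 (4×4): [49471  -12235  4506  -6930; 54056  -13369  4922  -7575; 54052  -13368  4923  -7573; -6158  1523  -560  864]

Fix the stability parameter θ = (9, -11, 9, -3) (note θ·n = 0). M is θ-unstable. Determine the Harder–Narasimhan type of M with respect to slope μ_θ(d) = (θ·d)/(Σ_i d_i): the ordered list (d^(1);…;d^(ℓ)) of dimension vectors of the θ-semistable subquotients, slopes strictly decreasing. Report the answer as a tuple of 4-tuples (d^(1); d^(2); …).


Barcode: M ≅ I[1,4], I[2,2], I[2,4], I[3,4]^2. HN layers by μ_θ (3 steps, strictly decreasing):
  μ^(1)=3; μ^(2)=-1; μ^(3)=-11

((0, 0, 4, 4); (1, 1, 0, 0); (0, 2, 0, 0))


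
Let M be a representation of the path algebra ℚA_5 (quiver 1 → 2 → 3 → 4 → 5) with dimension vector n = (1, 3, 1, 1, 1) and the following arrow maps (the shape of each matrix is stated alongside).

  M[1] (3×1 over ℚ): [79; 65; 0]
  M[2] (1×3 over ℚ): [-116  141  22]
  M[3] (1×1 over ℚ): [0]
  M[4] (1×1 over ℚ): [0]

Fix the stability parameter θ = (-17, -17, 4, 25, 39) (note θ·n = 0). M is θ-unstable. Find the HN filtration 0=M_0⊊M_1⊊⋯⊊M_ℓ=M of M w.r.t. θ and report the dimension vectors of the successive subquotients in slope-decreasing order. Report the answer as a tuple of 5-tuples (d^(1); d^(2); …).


Interval decomposition of M: I[1,3], I[2,2]^2, I[4,4], I[5,5].
HN type (ℓ=4): μ^(1)=39; μ^(2)=25; μ^(3)=4; μ^(4)=-17

((0, 0, 0, 0, 1); (0, 0, 0, 1, 0); (0, 0, 1, 0, 0); (1, 3, 0, 0, 0))


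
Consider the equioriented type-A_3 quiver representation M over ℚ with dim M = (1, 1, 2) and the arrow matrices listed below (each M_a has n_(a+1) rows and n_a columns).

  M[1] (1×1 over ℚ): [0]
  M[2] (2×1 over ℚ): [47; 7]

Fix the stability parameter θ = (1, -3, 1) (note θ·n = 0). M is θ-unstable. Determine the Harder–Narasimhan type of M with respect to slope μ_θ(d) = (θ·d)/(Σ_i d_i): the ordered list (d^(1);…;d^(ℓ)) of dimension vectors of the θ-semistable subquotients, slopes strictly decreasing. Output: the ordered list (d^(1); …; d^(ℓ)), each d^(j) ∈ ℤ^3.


Barcode: M ≅ I[1,1], I[2,3], I[3,3]. HN layers by μ_θ (2 steps, strictly decreasing):
  μ^(1)=1; μ^(2)=-3

((1, 0, 2); (0, 1, 0))


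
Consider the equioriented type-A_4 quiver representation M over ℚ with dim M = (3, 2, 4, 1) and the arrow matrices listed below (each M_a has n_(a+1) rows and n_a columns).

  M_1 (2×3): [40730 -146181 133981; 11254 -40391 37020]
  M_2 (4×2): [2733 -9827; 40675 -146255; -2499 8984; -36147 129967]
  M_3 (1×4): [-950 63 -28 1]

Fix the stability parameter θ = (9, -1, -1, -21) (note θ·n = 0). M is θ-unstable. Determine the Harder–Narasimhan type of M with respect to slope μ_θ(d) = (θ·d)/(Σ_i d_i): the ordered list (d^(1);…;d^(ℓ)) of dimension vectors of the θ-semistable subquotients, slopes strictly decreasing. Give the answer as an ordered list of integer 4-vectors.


Via rank(M_{q-1}∘⋯∘M_p): M ≅ I[1,1], I[1,3]^2, I[3,3], I[3,4].
μ_θ-semistable layers: μ^(1)=9; μ^(2)=7/3; μ^(3)=-1; μ^(4)=-11

((1, 0, 0, 0); (2, 2, 2, 0); (0, 0, 1, 0); (0, 0, 1, 1))


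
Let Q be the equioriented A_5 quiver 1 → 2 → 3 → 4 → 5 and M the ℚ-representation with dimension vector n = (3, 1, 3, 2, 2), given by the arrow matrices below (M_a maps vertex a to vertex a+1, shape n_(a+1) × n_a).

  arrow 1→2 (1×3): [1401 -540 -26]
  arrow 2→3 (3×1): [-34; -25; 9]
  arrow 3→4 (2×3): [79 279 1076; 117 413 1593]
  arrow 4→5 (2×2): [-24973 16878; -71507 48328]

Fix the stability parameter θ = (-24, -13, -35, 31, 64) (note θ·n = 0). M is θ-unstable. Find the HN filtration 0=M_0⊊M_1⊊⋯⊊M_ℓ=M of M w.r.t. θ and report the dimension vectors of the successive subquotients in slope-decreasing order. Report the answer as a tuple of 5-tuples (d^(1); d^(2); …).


Barcode: M ≅ I[1,1]^2, I[1,5], I[3,3], I[3,5]. HN layers by μ_θ (4 steps, strictly decreasing):
  μ^(1)=64; μ^(2)=31; μ^(3)=-24; μ^(4)=-35

((0, 0, 0, 0, 2); (0, 0, 0, 2, 0); (3, 1, 1, 0, 0); (0, 0, 2, 0, 0))


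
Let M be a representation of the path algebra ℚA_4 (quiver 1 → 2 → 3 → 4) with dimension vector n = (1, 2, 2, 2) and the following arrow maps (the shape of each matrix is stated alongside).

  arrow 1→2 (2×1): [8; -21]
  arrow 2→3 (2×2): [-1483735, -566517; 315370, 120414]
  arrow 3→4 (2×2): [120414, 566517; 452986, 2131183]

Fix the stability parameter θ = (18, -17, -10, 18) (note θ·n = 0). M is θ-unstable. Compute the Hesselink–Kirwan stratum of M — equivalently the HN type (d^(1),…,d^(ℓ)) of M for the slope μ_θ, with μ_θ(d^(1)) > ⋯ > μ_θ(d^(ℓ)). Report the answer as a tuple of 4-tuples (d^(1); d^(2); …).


Barcode: M ≅ I[1,3], I[2,2], I[3,4], I[4,4]. HN layers by μ_θ (4 steps, strictly decreasing):
  μ^(1)=18; μ^(2)=-3; μ^(3)=-10; μ^(4)=-17

((0, 0, 0, 2); (1, 1, 1, 0); (0, 0, 1, 0); (0, 1, 0, 0))


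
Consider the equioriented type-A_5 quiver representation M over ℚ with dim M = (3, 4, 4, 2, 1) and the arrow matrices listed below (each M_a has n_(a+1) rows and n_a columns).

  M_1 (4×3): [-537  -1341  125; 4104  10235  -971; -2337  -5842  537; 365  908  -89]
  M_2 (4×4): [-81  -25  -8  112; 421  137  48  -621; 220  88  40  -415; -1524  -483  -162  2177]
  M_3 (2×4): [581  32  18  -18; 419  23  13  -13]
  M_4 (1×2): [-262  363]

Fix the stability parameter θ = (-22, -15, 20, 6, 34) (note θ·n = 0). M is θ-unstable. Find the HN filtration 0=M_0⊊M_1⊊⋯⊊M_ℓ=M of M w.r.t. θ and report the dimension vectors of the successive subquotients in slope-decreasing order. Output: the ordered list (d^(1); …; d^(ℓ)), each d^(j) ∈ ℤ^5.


Barcode: M ≅ I[1,3], I[1,4], I[1,5], I[2,2], I[3,3]. HN layers by μ_θ (5 steps, strictly decreasing):
  μ^(1)=34; μ^(2)=20; μ^(3)=13; μ^(4)=-15; μ^(5)=-22

((0, 0, 0, 0, 1); (0, 0, 2, 0, 0); (0, 0, 2, 2, 0); (0, 4, 0, 0, 0); (3, 0, 0, 0, 0))


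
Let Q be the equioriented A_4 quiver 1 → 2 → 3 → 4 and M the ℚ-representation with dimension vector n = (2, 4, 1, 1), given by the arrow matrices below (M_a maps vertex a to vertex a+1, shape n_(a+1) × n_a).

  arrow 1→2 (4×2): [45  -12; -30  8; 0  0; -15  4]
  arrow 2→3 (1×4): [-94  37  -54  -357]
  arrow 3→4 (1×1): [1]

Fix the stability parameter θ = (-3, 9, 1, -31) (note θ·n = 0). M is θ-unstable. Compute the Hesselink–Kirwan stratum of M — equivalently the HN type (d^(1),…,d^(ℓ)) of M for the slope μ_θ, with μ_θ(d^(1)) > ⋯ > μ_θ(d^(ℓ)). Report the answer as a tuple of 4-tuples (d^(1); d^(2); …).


Interval decomposition of M: I[1,1], I[1,4], I[2,2]^3.
HN type (ℓ=3): μ^(1)=9; μ^(2)=-3; μ^(3)=-6

((0, 3, 0, 0); (1, 0, 0, 0); (1, 1, 1, 1))


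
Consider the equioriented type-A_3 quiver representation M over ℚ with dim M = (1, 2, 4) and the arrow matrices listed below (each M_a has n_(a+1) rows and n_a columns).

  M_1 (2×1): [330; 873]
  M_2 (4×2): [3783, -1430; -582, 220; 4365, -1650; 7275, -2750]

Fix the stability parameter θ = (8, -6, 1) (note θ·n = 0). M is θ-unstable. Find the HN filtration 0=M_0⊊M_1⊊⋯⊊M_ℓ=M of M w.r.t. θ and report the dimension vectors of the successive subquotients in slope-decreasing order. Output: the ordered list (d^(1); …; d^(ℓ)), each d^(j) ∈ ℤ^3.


Barcode: M ≅ I[1,2], I[2,3], I[3,3]^3. HN layers by μ_θ (2 steps, strictly decreasing):
  μ^(1)=1; μ^(2)=-6

((1, 1, 4); (0, 1, 0))


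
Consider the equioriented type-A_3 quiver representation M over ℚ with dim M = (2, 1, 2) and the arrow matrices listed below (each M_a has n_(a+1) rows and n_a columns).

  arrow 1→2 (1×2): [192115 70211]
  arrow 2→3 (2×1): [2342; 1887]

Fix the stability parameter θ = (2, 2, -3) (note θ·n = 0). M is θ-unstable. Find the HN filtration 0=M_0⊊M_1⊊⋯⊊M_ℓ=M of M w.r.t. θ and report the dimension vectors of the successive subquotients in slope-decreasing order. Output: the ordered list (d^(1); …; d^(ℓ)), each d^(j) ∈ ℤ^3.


Interval decomposition of M: I[1,1], I[1,3], I[3,3].
HN type (ℓ=3): μ^(1)=2; μ^(2)=1/3; μ^(3)=-3

((1, 0, 0); (1, 1, 1); (0, 0, 1))


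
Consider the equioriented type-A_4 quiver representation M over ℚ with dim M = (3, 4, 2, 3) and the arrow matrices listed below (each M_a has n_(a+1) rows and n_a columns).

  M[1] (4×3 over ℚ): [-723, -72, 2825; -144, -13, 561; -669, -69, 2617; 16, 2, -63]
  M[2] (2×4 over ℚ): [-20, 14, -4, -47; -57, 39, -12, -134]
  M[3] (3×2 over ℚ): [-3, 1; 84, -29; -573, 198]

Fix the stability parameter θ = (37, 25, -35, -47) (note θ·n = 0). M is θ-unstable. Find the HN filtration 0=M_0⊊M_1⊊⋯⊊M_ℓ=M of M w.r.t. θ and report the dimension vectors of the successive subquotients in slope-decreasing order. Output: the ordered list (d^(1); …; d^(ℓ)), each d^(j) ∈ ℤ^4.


Barcode: M ≅ I[1,2], I[1,4]^2, I[2,2], I[4,4]. HN layers by μ_θ (4 steps, strictly decreasing):
  μ^(1)=31; μ^(2)=25; μ^(3)=-5; μ^(4)=-47

((1, 1, 0, 0); (0, 1, 0, 0); (2, 2, 2, 2); (0, 0, 0, 1))


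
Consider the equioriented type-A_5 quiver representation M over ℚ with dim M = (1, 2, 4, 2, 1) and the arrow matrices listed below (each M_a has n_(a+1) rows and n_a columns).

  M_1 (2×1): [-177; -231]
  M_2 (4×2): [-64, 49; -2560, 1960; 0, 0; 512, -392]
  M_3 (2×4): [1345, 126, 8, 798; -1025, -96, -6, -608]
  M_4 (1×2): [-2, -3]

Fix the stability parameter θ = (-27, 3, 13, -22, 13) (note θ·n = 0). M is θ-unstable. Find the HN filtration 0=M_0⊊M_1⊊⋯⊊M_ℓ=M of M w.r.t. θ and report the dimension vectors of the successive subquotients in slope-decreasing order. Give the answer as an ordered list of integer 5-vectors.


Interval decomposition of M: I[1,5], I[2,2], I[3,3]^2, I[3,4].
HN type (ℓ=5): μ^(1)=13; μ^(2)=3; μ^(3)=-2; μ^(4)=-9/2; μ^(5)=-27

((0, 0, 2, 0, 1); (0, 1, 0, 0, 0); (0, 1, 1, 1, 0); (0, 0, 1, 1, 0); (1, 0, 0, 0, 0))


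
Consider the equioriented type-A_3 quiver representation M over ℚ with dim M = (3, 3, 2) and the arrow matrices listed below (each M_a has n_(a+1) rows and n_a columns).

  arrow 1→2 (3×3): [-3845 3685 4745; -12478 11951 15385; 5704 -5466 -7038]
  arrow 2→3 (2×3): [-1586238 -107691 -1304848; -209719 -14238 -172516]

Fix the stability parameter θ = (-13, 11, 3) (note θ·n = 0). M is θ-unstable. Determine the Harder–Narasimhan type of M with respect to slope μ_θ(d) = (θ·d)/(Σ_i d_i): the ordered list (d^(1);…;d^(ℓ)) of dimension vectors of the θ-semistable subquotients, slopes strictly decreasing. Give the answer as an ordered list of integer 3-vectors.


Via rank(M_{q-1}∘⋯∘M_p): M ≅ I[1,1], I[1,3]^2, I[2,2].
μ_θ-semistable layers: μ^(1)=11; μ^(2)=7; μ^(3)=-13

((0, 1, 0); (0, 2, 2); (3, 0, 0))


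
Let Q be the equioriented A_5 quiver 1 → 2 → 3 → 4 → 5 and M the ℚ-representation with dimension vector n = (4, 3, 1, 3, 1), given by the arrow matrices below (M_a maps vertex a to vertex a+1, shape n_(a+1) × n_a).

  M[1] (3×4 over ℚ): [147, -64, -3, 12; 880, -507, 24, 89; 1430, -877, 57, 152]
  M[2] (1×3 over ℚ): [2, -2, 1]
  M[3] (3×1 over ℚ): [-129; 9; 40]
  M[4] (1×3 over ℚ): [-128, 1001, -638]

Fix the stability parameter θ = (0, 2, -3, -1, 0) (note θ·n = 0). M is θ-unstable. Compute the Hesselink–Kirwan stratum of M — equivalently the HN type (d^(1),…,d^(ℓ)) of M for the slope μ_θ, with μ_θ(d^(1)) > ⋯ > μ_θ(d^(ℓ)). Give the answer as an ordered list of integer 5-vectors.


Barcode: M ≅ I[1,1], I[1,2]^2, I[1,5], I[4,4]^2. HN layers by μ_θ (4 steps, strictly decreasing):
  μ^(1)=2; μ^(2)=0; μ^(3)=-1/2; μ^(4)=-1

((0, 2, 0, 0, 0); (3, 0, 0, 0, 1); (1, 1, 1, 1, 0); (0, 0, 0, 2, 0))


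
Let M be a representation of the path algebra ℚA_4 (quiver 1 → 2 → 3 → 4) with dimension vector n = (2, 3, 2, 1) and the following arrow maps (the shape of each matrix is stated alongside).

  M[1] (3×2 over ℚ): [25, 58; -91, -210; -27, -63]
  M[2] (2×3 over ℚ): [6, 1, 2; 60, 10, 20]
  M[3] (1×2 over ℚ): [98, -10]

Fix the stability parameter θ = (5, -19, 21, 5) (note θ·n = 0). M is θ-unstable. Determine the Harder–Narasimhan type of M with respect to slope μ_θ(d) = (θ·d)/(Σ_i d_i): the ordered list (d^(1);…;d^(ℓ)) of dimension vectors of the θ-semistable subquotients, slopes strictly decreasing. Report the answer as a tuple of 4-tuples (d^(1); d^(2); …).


Barcode: M ≅ I[1,2], I[1,4], I[2,2], I[3,3]. HN layers by μ_θ (4 steps, strictly decreasing):
  μ^(1)=21; μ^(2)=13; μ^(3)=-7; μ^(4)=-19

((0, 0, 1, 0); (0, 0, 1, 1); (2, 2, 0, 0); (0, 1, 0, 0))


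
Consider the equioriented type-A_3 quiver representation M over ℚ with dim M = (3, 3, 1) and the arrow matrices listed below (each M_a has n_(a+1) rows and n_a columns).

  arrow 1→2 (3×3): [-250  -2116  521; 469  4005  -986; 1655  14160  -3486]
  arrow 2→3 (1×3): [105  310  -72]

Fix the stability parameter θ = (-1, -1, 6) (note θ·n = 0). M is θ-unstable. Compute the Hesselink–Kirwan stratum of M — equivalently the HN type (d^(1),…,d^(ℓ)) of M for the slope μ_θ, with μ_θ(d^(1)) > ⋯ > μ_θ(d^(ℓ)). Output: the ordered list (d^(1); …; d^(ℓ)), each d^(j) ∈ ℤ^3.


Barcode: M ≅ I[1,2]^2, I[1,3]. HN layers by μ_θ (2 steps, strictly decreasing):
  μ^(1)=6; μ^(2)=-1

((0, 0, 1); (3, 3, 0))


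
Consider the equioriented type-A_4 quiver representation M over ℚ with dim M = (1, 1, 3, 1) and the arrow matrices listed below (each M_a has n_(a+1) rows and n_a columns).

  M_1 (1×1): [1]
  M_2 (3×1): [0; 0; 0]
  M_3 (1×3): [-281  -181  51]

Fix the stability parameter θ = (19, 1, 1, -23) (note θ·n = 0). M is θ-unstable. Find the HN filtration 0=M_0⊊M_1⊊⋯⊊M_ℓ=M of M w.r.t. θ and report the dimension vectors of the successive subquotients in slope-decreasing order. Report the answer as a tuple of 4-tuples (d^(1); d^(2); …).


Via rank(M_{q-1}∘⋯∘M_p): M ≅ I[1,2], I[3,3]^2, I[3,4].
μ_θ-semistable layers: μ^(1)=10; μ^(2)=1; μ^(3)=-11

((1, 1, 0, 0); (0, 0, 2, 0); (0, 0, 1, 1))


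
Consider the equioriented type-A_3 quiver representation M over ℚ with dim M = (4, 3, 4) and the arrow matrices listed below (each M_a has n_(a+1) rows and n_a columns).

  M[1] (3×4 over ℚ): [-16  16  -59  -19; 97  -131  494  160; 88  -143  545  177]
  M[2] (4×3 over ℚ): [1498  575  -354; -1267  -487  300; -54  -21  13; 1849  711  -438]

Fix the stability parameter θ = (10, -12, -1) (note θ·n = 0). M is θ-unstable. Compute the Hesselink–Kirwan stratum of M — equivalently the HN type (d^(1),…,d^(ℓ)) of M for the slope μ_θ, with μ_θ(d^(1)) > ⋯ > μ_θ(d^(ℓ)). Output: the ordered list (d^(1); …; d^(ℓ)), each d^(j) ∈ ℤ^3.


Via rank(M_{q-1}∘⋯∘M_p): M ≅ I[1,1], I[1,3]^3, I[3,3].
μ_θ-semistable layers: μ^(1)=10; μ^(2)=-1

((1, 0, 0); (3, 3, 4))


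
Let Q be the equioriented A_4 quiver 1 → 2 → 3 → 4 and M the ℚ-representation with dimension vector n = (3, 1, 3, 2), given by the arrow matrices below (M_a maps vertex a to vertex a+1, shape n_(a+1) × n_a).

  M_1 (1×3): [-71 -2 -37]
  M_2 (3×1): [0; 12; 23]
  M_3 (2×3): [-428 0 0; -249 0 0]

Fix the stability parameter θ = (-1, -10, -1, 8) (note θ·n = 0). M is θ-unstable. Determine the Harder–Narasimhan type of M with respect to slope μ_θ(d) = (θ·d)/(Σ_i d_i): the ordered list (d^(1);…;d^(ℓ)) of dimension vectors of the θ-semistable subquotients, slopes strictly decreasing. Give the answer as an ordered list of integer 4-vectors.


Via rank(M_{q-1}∘⋯∘M_p): M ≅ I[1,1]^2, I[1,3], I[3,3], I[3,4], I[4,4].
μ_θ-semistable layers: μ^(1)=8; μ^(2)=-1; μ^(3)=-11/2

((0, 0, 0, 2); (2, 0, 3, 0); (1, 1, 0, 0))


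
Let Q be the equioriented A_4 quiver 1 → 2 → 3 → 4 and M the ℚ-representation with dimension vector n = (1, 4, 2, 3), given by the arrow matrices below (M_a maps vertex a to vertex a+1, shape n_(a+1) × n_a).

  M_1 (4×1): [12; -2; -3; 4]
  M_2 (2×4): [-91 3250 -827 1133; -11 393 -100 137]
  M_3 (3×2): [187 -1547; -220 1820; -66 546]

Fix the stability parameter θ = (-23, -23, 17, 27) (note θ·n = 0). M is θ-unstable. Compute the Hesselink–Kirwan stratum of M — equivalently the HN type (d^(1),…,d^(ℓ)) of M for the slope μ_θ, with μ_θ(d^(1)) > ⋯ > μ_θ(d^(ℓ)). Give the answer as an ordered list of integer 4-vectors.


Interval decomposition of M: I[1,4], I[2,2]^2, I[2,3], I[4,4]^2.
HN type (ℓ=3): μ^(1)=27; μ^(2)=17; μ^(3)=-23

((0, 0, 0, 3); (0, 0, 2, 0); (1, 4, 0, 0))


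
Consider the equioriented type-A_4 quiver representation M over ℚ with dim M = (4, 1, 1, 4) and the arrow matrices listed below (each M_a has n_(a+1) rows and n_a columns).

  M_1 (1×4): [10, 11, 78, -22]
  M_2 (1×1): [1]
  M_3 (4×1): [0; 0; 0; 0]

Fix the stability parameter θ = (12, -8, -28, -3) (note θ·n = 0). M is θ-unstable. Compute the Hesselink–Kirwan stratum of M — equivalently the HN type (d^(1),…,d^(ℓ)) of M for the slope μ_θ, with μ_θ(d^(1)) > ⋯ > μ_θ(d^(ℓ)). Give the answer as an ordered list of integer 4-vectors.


Interval decomposition of M: I[1,1]^3, I[1,3], I[4,4]^4.
HN type (ℓ=3): μ^(1)=12; μ^(2)=-3; μ^(3)=-8

((3, 0, 0, 0); (0, 0, 0, 4); (1, 1, 1, 0))


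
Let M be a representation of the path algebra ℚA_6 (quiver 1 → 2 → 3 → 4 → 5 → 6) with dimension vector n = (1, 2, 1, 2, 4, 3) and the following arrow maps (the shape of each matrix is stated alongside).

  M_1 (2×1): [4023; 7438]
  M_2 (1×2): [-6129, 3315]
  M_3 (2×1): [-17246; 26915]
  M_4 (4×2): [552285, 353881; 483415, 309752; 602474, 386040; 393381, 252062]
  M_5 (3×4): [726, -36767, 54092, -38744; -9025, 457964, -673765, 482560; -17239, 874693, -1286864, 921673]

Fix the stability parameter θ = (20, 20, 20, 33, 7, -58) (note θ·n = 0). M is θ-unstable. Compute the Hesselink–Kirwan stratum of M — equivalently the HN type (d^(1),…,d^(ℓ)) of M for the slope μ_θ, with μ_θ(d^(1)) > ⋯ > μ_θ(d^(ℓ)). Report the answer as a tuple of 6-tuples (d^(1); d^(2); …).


Barcode: M ≅ I[1,6], I[2,2], I[4,6], I[5,5], I[5,6]. HN layers by μ_θ (4 steps, strictly decreasing):
  μ^(1)=20; μ^(2)=7; μ^(3)=-6; μ^(4)=-51/2

((0, 1, 0, 0, 0, 0); (1, 1, 1, 1, 2, 1); (0, 0, 0, 1, 1, 1); (0, 0, 0, 0, 1, 1))


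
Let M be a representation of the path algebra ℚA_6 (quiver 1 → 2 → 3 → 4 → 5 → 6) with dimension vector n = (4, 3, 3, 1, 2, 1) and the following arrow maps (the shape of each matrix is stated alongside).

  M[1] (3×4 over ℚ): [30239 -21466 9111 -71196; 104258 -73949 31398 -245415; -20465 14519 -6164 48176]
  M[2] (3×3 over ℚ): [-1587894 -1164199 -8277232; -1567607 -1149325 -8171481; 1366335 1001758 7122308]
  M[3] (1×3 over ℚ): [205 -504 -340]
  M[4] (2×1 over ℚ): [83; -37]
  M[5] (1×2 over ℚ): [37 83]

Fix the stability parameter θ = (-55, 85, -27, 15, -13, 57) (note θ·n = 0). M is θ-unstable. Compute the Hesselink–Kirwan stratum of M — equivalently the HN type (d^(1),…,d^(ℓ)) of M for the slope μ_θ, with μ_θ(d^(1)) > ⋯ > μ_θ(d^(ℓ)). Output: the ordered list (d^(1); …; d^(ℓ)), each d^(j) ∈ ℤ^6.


Barcode: M ≅ I[1,1], I[1,3]^2, I[1,5], I[5,6]. HN layers by μ_θ (5 steps, strictly decreasing):
  μ^(1)=57; μ^(2)=29; μ^(3)=15; μ^(4)=-13; μ^(5)=-55

((0, 0, 0, 0, 0, 1); (0, 2, 2, 0, 0, 0); (0, 1, 1, 1, 1, 0); (0, 0, 0, 0, 1, 0); (4, 0, 0, 0, 0, 0))


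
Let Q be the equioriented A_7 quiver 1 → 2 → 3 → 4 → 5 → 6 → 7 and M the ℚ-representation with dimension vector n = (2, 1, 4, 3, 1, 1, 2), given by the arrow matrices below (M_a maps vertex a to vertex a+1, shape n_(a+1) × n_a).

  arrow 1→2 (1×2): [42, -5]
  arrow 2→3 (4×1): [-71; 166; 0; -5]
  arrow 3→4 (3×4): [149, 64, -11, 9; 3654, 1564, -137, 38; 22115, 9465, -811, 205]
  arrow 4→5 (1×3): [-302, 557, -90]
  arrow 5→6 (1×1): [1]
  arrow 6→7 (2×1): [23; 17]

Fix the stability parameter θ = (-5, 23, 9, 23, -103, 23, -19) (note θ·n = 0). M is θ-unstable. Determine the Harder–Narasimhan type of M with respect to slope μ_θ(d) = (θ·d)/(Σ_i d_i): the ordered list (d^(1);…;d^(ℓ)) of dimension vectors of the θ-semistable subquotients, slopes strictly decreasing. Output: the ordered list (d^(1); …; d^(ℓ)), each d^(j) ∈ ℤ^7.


Interval decomposition of M: I[1,1], I[1,3], I[3,4]^2, I[3,7], I[7,7].
HN type (ℓ=7): μ^(1)=23; μ^(2)=16; μ^(3)=9; μ^(4)=2; μ^(5)=-5; μ^(6)=-19; μ^(7)=-71/3

((0, 0, 0, 2, 0, 0, 0); (0, 1, 1, 0, 0, 0, 0); (0, 0, 2, 0, 0, 0, 0); (0, 0, 0, 0, 0, 1, 1); (2, 0, 0, 0, 0, 0, 0); (0, 0, 0, 0, 0, 0, 1); (0, 0, 1, 1, 1, 0, 0))


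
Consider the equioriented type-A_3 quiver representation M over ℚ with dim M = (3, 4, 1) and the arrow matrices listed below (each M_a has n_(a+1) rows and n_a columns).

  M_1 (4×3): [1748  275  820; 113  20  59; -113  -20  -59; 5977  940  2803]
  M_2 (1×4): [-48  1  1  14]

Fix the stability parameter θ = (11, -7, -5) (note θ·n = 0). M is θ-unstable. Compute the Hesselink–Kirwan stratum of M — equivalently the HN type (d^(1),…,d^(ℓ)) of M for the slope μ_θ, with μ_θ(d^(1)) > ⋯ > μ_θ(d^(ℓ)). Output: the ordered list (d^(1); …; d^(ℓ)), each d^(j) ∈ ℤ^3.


Interval decomposition of M: I[1,1], I[1,2], I[1,3], I[2,2]^2.
HN type (ℓ=4): μ^(1)=11; μ^(2)=2; μ^(3)=-1/3; μ^(4)=-7

((1, 0, 0); (1, 1, 0); (1, 1, 1); (0, 2, 0))


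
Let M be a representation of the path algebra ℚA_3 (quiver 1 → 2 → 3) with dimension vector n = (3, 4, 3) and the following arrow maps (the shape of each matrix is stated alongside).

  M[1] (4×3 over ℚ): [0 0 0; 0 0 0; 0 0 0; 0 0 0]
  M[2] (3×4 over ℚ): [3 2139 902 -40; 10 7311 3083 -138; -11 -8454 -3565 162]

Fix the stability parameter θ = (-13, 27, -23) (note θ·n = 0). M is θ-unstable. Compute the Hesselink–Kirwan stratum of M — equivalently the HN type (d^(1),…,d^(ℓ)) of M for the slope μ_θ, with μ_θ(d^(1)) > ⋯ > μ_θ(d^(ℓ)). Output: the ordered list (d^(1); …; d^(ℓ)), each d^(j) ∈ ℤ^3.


Interval decomposition of M: I[1,1]^3, I[2,2], I[2,3]^3.
HN type (ℓ=3): μ^(1)=27; μ^(2)=2; μ^(3)=-13

((0, 1, 0); (0, 3, 3); (3, 0, 0))


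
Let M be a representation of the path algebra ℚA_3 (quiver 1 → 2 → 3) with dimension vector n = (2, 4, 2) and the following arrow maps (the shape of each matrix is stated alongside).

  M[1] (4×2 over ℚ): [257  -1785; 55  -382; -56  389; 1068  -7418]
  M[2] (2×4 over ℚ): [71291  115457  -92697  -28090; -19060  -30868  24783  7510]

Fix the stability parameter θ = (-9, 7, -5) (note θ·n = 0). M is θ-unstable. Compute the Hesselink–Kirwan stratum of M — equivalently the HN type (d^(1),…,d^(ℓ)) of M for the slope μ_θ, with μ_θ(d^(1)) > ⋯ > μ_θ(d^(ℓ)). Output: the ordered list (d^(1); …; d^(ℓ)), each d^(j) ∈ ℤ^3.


Via rank(M_{q-1}∘⋯∘M_p): M ≅ I[1,3]^2, I[2,2]^2.
μ_θ-semistable layers: μ^(1)=7; μ^(2)=1; μ^(3)=-9

((0, 2, 0); (0, 2, 2); (2, 0, 0))


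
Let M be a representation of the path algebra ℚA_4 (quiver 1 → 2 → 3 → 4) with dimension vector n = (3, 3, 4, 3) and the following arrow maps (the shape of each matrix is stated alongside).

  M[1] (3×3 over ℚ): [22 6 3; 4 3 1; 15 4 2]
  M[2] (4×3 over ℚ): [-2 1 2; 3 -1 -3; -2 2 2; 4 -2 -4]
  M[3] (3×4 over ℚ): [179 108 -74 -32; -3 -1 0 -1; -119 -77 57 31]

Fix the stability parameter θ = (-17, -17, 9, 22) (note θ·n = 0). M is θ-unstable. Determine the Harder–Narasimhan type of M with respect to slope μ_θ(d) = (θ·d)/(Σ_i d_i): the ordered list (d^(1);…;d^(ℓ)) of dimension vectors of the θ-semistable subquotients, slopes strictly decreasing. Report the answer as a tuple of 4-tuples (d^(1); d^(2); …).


Barcode: M ≅ I[1,2], I[1,4]^2, I[3,3], I[3,4]. HN layers by μ_θ (3 steps, strictly decreasing):
  μ^(1)=22; μ^(2)=9; μ^(3)=-17

((0, 0, 0, 3); (0, 0, 4, 0); (3, 3, 0, 0))


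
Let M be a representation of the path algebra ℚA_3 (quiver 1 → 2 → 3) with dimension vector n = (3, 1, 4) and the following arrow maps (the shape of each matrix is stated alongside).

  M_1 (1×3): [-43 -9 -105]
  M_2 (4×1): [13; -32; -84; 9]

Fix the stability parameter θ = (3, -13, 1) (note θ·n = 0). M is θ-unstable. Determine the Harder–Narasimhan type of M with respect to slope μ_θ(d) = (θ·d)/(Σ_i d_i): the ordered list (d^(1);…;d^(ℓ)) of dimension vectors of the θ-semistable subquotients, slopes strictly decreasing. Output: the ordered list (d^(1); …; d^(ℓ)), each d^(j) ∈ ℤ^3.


Via rank(M_{q-1}∘⋯∘M_p): M ≅ I[1,1]^2, I[1,3], I[3,3]^3.
μ_θ-semistable layers: μ^(1)=3; μ^(2)=1; μ^(3)=-5

((2, 0, 0); (0, 0, 4); (1, 1, 0))


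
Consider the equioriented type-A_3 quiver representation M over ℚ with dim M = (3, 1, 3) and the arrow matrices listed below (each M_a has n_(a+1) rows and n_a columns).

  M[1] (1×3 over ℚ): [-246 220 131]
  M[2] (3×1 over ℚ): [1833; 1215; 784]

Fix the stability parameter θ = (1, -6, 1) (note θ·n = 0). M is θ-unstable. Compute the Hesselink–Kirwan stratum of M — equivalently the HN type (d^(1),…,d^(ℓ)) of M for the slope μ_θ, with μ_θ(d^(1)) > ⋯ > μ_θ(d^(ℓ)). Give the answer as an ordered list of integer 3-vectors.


Barcode: M ≅ I[1,1]^2, I[1,3], I[3,3]^2. HN layers by μ_θ (2 steps, strictly decreasing):
  μ^(1)=1; μ^(2)=-5/2

((2, 0, 3); (1, 1, 0))


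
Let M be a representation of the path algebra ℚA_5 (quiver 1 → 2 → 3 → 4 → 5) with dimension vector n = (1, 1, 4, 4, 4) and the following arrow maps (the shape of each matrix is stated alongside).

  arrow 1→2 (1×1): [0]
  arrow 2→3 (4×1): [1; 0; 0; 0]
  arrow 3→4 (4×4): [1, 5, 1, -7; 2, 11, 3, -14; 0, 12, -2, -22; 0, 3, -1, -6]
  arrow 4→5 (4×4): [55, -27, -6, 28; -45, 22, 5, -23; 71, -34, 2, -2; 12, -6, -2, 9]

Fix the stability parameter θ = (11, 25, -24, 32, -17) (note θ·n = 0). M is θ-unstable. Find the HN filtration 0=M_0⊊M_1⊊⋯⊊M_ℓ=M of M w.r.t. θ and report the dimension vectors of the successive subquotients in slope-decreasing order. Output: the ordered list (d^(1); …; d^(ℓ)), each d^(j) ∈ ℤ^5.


Interval decomposition of M: I[1,1], I[2,5], I[3,5]^3.
HN type (ℓ=4): μ^(1)=11; μ^(2)=15/2; μ^(3)=1/2; μ^(4)=-24

((1, 0, 0, 0, 0); (0, 0, 0, 4, 4); (0, 1, 1, 0, 0); (0, 0, 3, 0, 0))


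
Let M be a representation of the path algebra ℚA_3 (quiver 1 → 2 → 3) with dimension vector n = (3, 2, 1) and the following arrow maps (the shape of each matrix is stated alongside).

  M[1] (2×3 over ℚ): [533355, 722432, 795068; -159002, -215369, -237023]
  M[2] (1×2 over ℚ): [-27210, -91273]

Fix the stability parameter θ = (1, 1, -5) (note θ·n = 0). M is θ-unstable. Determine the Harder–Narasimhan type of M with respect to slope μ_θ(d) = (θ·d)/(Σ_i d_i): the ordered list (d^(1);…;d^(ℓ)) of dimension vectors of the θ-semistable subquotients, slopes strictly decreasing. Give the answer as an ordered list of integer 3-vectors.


Interval decomposition of M: I[1,1], I[1,2], I[1,3].
HN type (ℓ=2): μ^(1)=1; μ^(2)=-1

((2, 1, 0); (1, 1, 1))


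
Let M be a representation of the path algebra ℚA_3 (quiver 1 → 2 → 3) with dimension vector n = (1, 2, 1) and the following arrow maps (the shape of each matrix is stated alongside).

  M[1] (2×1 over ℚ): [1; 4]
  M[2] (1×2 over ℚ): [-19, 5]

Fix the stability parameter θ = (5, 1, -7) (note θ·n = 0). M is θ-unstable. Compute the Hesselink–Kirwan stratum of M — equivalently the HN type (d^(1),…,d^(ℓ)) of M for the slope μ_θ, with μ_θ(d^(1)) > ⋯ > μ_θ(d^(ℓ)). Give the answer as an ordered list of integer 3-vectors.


Barcode: M ≅ I[1,3], I[2,2]. HN layers by μ_θ (2 steps, strictly decreasing):
  μ^(1)=1; μ^(2)=-1/3

((0, 1, 0); (1, 1, 1))
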